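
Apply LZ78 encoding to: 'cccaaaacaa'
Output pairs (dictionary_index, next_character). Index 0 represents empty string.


LZ78 encoding steps:
Dictionary: {0: ''}
Step 1: w='' (idx 0), next='c' -> output (0, 'c'), add 'c' as idx 1
Step 2: w='c' (idx 1), next='c' -> output (1, 'c'), add 'cc' as idx 2
Step 3: w='' (idx 0), next='a' -> output (0, 'a'), add 'a' as idx 3
Step 4: w='a' (idx 3), next='a' -> output (3, 'a'), add 'aa' as idx 4
Step 5: w='a' (idx 3), next='c' -> output (3, 'c'), add 'ac' as idx 5
Step 6: w='aa' (idx 4), end of input -> output (4, '')


Encoded: [(0, 'c'), (1, 'c'), (0, 'a'), (3, 'a'), (3, 'c'), (4, '')]


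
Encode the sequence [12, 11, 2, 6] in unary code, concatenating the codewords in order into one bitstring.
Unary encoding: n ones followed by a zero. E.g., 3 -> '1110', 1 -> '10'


Encode each number as n ones followed by a terminating 0:
  12 -> 1111111111110 (13 bits)
  11 -> 111111111110 (12 bits)
  2 -> 110 (3 bits)
  6 -> 1111110 (7 bits)
Total length = 13 + 12 + 3 + 7 = 35 bits.

Unary([12, 11, 2, 6]) = 11111111111101111111111101101111110 (35 bits)


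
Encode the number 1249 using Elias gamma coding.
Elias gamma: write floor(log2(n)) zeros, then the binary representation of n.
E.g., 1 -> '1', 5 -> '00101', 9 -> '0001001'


num_bits = floor(log2(1249)) + 1 = 11
leading_zeros = num_bits - 1 = 10
binary(1249) = 10011100001

Elias gamma(1249) = '0000000000' + '10011100001' = 000000000010011100001 (21 bits)


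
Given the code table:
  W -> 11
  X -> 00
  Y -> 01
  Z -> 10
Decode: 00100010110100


Decoding:
00 -> X
10 -> Z
00 -> X
10 -> Z
11 -> W
01 -> Y
00 -> X


Result: XZXZWYX


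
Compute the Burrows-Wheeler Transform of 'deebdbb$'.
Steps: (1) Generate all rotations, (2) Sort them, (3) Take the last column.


Rotations (sorted):
  0: $deebdbb -> last char: b
  1: b$deebdb -> last char: b
  2: bb$deebd -> last char: d
  3: bdbb$dee -> last char: e
  4: dbb$deeb -> last char: b
  5: deebdbb$ -> last char: $
  6: ebdbb$de -> last char: e
  7: eebdbb$d -> last char: d


BWT = bbdeb$ed


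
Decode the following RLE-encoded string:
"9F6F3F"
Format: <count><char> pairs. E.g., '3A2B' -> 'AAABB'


Expanding each <count><char> pair:
  9F -> 'FFFFFFFFF'
  6F -> 'FFFFFF'
  3F -> 'FFF'

Decoded = FFFFFFFFFFFFFFFFFF


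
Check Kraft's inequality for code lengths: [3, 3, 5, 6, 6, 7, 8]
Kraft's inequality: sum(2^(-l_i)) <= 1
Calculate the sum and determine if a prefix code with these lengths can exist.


Sum = 2^(-3) + 2^(-3) + 2^(-5) + 2^(-6) + 2^(-6) + 2^(-7) + 2^(-8)
    = 0.125 + 0.125 + 0.03125 + 0.015625 + 0.015625 + 0.0078125 + 0.00390625
    = 83/256 = 0.32421875
Since 0.32421875 <= 1, Kraft's inequality IS satisfied.
A prefix code with these lengths CAN exist.

Kraft sum = 0.32421875. Satisfied.


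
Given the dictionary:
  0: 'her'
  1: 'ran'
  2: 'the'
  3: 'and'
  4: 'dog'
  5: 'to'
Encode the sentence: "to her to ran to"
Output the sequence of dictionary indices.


Look up each word in the dictionary:
  'to' -> 5
  'her' -> 0
  'to' -> 5
  'ran' -> 1
  'to' -> 5

Encoded: [5, 0, 5, 1, 5]


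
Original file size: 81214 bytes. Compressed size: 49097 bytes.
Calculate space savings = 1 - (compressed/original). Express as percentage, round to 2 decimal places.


ratio = compressed/original = 49097/81214 = 0.604539
savings = 1 - ratio = 1 - 0.604539 = 0.395461
as a percentage: 0.395461 * 100 = 39.55%

Space savings = 1 - 49097/81214 = 39.55%


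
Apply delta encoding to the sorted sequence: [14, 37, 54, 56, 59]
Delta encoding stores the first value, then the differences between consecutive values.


First value: 14
Deltas:
  37 - 14 = 23
  54 - 37 = 17
  56 - 54 = 2
  59 - 56 = 3


Delta encoded: [14, 23, 17, 2, 3]


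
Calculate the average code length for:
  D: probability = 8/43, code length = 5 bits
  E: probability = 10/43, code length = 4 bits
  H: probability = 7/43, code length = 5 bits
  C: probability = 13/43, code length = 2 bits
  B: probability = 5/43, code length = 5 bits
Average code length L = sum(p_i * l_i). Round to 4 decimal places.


Weighted contributions p_i * l_i:
  D: (8/43) * 5 = 40/43
  E: (10/43) * 4 = 40/43
  H: (7/43) * 5 = 35/43
  C: (13/43) * 2 = 26/43
  B: (5/43) * 5 = 25/43
Sum = (40 + 40 + 35 + 26 + 25)/43 = 166/43

L = 166/43 = 3.8605 bits/symbol


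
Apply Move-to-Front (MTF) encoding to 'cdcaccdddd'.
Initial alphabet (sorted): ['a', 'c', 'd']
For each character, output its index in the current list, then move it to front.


MTF encoding:
'c': index 1 in ['a', 'c', 'd'] -> ['c', 'a', 'd']
'd': index 2 in ['c', 'a', 'd'] -> ['d', 'c', 'a']
'c': index 1 in ['d', 'c', 'a'] -> ['c', 'd', 'a']
'a': index 2 in ['c', 'd', 'a'] -> ['a', 'c', 'd']
'c': index 1 in ['a', 'c', 'd'] -> ['c', 'a', 'd']
'c': index 0 in ['c', 'a', 'd'] -> ['c', 'a', 'd']
'd': index 2 in ['c', 'a', 'd'] -> ['d', 'c', 'a']
'd': index 0 in ['d', 'c', 'a'] -> ['d', 'c', 'a']
'd': index 0 in ['d', 'c', 'a'] -> ['d', 'c', 'a']
'd': index 0 in ['d', 'c', 'a'] -> ['d', 'c', 'a']


Output: [1, 2, 1, 2, 1, 0, 2, 0, 0, 0]


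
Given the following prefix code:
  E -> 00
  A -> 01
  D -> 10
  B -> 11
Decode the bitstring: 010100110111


Decoding step by step:
Bits 01 -> A
Bits 01 -> A
Bits 00 -> E
Bits 11 -> B
Bits 01 -> A
Bits 11 -> B


Decoded message: AAEBAB


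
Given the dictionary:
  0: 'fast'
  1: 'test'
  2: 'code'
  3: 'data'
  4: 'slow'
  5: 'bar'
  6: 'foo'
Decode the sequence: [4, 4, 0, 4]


Look up each index in the dictionary:
  4 -> 'slow'
  4 -> 'slow'
  0 -> 'fast'
  4 -> 'slow'

Decoded: "slow slow fast slow"


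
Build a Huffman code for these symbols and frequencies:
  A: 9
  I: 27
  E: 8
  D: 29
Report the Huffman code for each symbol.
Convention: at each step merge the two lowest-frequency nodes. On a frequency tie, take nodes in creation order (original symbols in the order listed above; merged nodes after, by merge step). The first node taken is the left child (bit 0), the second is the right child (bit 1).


Huffman tree construction:
Step 1: Merge E(8) + A(9) = 17
Step 2: Merge (E+A)(17) + I(27) = 44
Step 3: Merge D(29) + ((E+A)+I)(44) = 73
Read each symbol's code off the tree from the root (left child = 0, right child = 1).

Codes:
  A: 101 (length 3)
  I: 11 (length 2)
  E: 100 (length 3)
  D: 0 (length 1)
Average code length: 134/73 = 1.8356 bits/symbol


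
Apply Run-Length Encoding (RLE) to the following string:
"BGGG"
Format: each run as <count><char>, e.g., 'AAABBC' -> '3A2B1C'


Scanning runs left to right:
  i=0: run of 'B' x 1 -> '1B'
  i=1: run of 'G' x 3 -> '3G'

RLE = 1B3G


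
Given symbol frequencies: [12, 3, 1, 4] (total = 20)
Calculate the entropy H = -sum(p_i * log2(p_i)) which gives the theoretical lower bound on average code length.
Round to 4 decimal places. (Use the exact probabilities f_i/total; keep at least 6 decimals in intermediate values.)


Per-symbol terms -p_i * log2(p_i) with p_i = f_i/20:
  p = 12/20 = 0.600000: log2(p) = -0.736966, -p*log2(p) = 0.442179
  p = 3/20 = 0.150000: log2(p) = -2.736966, -p*log2(p) = 0.410545
  p = 1/20 = 0.050000: log2(p) = -4.321928, -p*log2(p) = 0.216096
  p = 4/20 = 0.200000: log2(p) = -2.321928, -p*log2(p) = 0.464386
H = 0.442179 + 0.410545 + 0.216096 + 0.464386 = 1.533206

H = 1.5332 bits/symbol


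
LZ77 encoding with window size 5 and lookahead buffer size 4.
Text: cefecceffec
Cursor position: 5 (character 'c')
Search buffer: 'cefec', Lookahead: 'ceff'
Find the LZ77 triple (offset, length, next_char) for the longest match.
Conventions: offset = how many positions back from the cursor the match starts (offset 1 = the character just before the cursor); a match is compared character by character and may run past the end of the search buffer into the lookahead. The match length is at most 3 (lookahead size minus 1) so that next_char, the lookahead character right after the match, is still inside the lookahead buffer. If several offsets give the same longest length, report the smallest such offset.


Try each offset into the search buffer:
  offset=1 (pos 4, char 'c'): match length 1
  offset=2 (pos 3, char 'e'): match length 0
  offset=3 (pos 2, char 'f'): match length 0
  offset=4 (pos 1, char 'e'): match length 0
  offset=5 (pos 0, char 'c'): match length 3
Longest match has length 3 at offset 5.
next_char = character at position 5 + 3 = 8 -> 'f'

Best match: offset=5, length=3 (matching 'cef' starting at position 0)
LZ77 triple: (5, 3, 'f')


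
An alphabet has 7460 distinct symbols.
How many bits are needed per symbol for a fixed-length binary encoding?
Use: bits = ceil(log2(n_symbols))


log2(7460) = 12.865
Bracket: 2^12 = 4096 < 7460 <= 2^13 = 8192
So ceil(log2(7460)) = 13

bits = ceil(log2(7460)) = ceil(12.865) = 13 bits


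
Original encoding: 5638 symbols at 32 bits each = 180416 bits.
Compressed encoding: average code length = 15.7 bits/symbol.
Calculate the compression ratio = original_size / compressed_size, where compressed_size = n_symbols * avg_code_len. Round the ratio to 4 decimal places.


original_size = n_symbols * orig_bits = 5638 * 32 = 180416 bits
compressed_size = n_symbols * avg_code_len = 5638 * 15.7 = 88516.6 bits
ratio = original_size / compressed_size = 180416 / 88516.6 = 2.0382

Compression ratio = 2.0382


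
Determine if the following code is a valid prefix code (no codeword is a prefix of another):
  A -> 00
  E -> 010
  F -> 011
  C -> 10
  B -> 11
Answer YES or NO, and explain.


Checking each pair (does one codeword prefix another?):
  A='00' vs E='010': no prefix
  A='00' vs F='011': no prefix
  A='00' vs C='10': no prefix
  A='00' vs B='11': no prefix
  E='010' vs A='00': no prefix
  E='010' vs F='011': no prefix
  E='010' vs C='10': no prefix
  E='010' vs B='11': no prefix
  F='011' vs A='00': no prefix
  F='011' vs E='010': no prefix
  F='011' vs C='10': no prefix
  F='011' vs B='11': no prefix
  C='10' vs A='00': no prefix
  C='10' vs E='010': no prefix
  C='10' vs F='011': no prefix
  C='10' vs B='11': no prefix
  B='11' vs A='00': no prefix
  B='11' vs E='010': no prefix
  B='11' vs F='011': no prefix
  B='11' vs C='10': no prefix
No violation found over all pairs.

YES -- this is a valid prefix code. No codeword is a prefix of any other codeword.


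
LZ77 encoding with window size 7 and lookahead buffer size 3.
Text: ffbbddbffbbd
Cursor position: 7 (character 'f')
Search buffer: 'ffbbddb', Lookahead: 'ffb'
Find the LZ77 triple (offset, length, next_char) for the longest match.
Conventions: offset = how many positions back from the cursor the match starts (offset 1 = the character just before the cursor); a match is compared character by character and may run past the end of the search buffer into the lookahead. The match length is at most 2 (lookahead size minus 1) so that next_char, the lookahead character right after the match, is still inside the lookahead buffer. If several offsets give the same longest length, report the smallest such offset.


Try each offset into the search buffer:
  offset=1 (pos 6, char 'b'): match length 0
  offset=2 (pos 5, char 'd'): match length 0
  offset=3 (pos 4, char 'd'): match length 0
  offset=4 (pos 3, char 'b'): match length 0
  offset=5 (pos 2, char 'b'): match length 0
  offset=6 (pos 1, char 'f'): match length 1
  offset=7 (pos 0, char 'f'): match length 2
Longest match has length 2 at offset 7.
next_char = character at position 7 + 2 = 9 -> 'b'

Best match: offset=7, length=2 (matching 'ff' starting at position 0)
LZ77 triple: (7, 2, 'b')


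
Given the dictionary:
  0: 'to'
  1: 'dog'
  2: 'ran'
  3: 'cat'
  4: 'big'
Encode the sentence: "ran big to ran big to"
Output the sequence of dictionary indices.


Look up each word in the dictionary:
  'ran' -> 2
  'big' -> 4
  'to' -> 0
  'ran' -> 2
  'big' -> 4
  'to' -> 0

Encoded: [2, 4, 0, 2, 4, 0]


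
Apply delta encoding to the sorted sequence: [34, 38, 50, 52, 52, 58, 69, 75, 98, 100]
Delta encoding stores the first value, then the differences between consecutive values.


First value: 34
Deltas:
  38 - 34 = 4
  50 - 38 = 12
  52 - 50 = 2
  52 - 52 = 0
  58 - 52 = 6
  69 - 58 = 11
  75 - 69 = 6
  98 - 75 = 23
  100 - 98 = 2


Delta encoded: [34, 4, 12, 2, 0, 6, 11, 6, 23, 2]


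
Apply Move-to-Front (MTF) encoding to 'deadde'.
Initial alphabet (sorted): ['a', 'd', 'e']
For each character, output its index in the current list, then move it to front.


MTF encoding:
'd': index 1 in ['a', 'd', 'e'] -> ['d', 'a', 'e']
'e': index 2 in ['d', 'a', 'e'] -> ['e', 'd', 'a']
'a': index 2 in ['e', 'd', 'a'] -> ['a', 'e', 'd']
'd': index 2 in ['a', 'e', 'd'] -> ['d', 'a', 'e']
'd': index 0 in ['d', 'a', 'e'] -> ['d', 'a', 'e']
'e': index 2 in ['d', 'a', 'e'] -> ['e', 'd', 'a']


Output: [1, 2, 2, 2, 0, 2]


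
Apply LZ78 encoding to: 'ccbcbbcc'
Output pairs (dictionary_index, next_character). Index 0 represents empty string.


LZ78 encoding steps:
Dictionary: {0: ''}
Step 1: w='' (idx 0), next='c' -> output (0, 'c'), add 'c' as idx 1
Step 2: w='c' (idx 1), next='b' -> output (1, 'b'), add 'cb' as idx 2
Step 3: w='cb' (idx 2), next='b' -> output (2, 'b'), add 'cbb' as idx 3
Step 4: w='c' (idx 1), next='c' -> output (1, 'c'), add 'cc' as idx 4


Encoded: [(0, 'c'), (1, 'b'), (2, 'b'), (1, 'c')]


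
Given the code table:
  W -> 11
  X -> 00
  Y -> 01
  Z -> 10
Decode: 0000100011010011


Decoding:
00 -> X
00 -> X
10 -> Z
00 -> X
11 -> W
01 -> Y
00 -> X
11 -> W


Result: XXZXWYXW


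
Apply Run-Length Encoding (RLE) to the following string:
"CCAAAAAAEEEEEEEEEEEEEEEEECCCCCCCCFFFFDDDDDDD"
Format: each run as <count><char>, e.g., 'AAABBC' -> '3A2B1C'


Scanning runs left to right:
  i=0: run of 'C' x 2 -> '2C'
  i=2: run of 'A' x 6 -> '6A'
  i=8: run of 'E' x 17 -> '17E'
  i=25: run of 'C' x 8 -> '8C'
  i=33: run of 'F' x 4 -> '4F'
  i=37: run of 'D' x 7 -> '7D'

RLE = 2C6A17E8C4F7D


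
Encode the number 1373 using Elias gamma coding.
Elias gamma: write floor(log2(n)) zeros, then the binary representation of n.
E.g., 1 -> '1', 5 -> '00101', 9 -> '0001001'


num_bits = floor(log2(1373)) + 1 = 11
leading_zeros = num_bits - 1 = 10
binary(1373) = 10101011101

Elias gamma(1373) = '0000000000' + '10101011101' = 000000000010101011101 (21 bits)


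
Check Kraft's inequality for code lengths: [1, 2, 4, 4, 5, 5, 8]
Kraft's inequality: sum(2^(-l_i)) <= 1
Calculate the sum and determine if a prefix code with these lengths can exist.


Sum = 2^(-1) + 2^(-2) + 2^(-4) + 2^(-4) + 2^(-5) + 2^(-5) + 2^(-8)
    = 0.5 + 0.25 + 0.0625 + 0.0625 + 0.03125 + 0.03125 + 0.00390625
    = 241/256 = 0.94140625
Since 0.94140625 <= 1, Kraft's inequality IS satisfied.
A prefix code with these lengths CAN exist.

Kraft sum = 0.94140625. Satisfied.


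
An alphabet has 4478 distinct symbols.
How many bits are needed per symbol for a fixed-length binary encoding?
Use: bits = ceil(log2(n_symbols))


log2(4478) = 12.1286
Bracket: 2^12 = 4096 < 4478 <= 2^13 = 8192
So ceil(log2(4478)) = 13

bits = ceil(log2(4478)) = ceil(12.1286) = 13 bits


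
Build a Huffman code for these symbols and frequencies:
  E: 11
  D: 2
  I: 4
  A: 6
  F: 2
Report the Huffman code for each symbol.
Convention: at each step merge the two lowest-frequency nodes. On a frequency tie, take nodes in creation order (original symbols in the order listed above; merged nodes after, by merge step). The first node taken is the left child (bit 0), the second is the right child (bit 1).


Huffman tree construction:
Step 1: Merge D(2) + F(2) = 4
Step 2: Merge I(4) + (D+F)(4) = 8
Step 3: Merge A(6) + (I+(D+F))(8) = 14
Step 4: Merge E(11) + (A+(I+(D+F)))(14) = 25
Read each symbol's code off the tree from the root (left child = 0, right child = 1).

Codes:
  E: 0 (length 1)
  D: 1110 (length 4)
  I: 110 (length 3)
  A: 10 (length 2)
  F: 1111 (length 4)
Average code length: 51/25 = 2.0400 bits/symbol


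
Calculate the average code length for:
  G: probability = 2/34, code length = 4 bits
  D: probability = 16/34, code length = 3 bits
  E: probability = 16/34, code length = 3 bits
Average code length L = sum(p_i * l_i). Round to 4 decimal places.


Weighted contributions p_i * l_i:
  G: (2/34) * 4 = 8/34
  D: (16/34) * 3 = 48/34
  E: (16/34) * 3 = 48/34
Sum = (8 + 48 + 48)/34 = 104/34

L = 104/34 = 3.0588 bits/symbol


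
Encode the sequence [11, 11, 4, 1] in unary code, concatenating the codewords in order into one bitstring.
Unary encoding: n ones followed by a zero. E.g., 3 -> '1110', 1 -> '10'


Encode each number as n ones followed by a terminating 0:
  11 -> 111111111110 (12 bits)
  11 -> 111111111110 (12 bits)
  4 -> 11110 (5 bits)
  1 -> 10 (2 bits)
Total length = 12 + 12 + 5 + 2 = 31 bits.

Unary([11, 11, 4, 1]) = 1111111111101111111111101111010 (31 bits)


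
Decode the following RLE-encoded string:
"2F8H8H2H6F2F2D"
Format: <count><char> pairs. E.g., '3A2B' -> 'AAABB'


Expanding each <count><char> pair:
  2F -> 'FF'
  8H -> 'HHHHHHHH'
  8H -> 'HHHHHHHH'
  2H -> 'HH'
  6F -> 'FFFFFF'
  2F -> 'FF'
  2D -> 'DD'

Decoded = FFHHHHHHHHHHHHHHHHHHFFFFFFFFDD


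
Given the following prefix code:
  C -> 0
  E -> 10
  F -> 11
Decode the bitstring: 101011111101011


Decoding step by step:
Bits 10 -> E
Bits 10 -> E
Bits 11 -> F
Bits 11 -> F
Bits 11 -> F
Bits 0 -> C
Bits 10 -> E
Bits 11 -> F


Decoded message: EEFFFCEF


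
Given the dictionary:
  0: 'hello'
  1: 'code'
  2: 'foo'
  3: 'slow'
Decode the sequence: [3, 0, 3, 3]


Look up each index in the dictionary:
  3 -> 'slow'
  0 -> 'hello'
  3 -> 'slow'
  3 -> 'slow'

Decoded: "slow hello slow slow"


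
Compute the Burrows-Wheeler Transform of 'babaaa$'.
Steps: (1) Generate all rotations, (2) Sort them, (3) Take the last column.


Rotations (sorted):
  0: $babaaa -> last char: a
  1: a$babaa -> last char: a
  2: aa$baba -> last char: a
  3: aaa$bab -> last char: b
  4: abaaa$b -> last char: b
  5: baaa$ba -> last char: a
  6: babaaa$ -> last char: $


BWT = aaabba$


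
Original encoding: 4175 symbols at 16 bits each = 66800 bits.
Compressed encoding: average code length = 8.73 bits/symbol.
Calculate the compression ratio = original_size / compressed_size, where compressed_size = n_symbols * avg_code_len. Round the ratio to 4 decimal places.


original_size = n_symbols * orig_bits = 4175 * 16 = 66800 bits
compressed_size = n_symbols * avg_code_len = 4175 * 8.73 = 36447.75 bits
ratio = original_size / compressed_size = 66800 / 36447.75 = 1.8328

Compression ratio = 1.8328


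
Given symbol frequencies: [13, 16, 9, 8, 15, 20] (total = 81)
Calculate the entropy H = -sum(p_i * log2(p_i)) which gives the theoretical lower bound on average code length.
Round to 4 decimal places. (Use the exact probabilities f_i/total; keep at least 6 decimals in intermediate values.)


Per-symbol terms -p_i * log2(p_i) with p_i = f_i/81:
  p = 13/81 = 0.160494: log2(p) = -2.639410, -p*log2(p) = 0.423609
  p = 16/81 = 0.197531: log2(p) = -2.339850, -p*log2(p) = 0.462193
  p = 9/81 = 0.111111: log2(p) = -3.169925, -p*log2(p) = 0.352214
  p = 8/81 = 0.098765: log2(p) = -3.339850, -p*log2(p) = 0.329862
  p = 15/81 = 0.185185: log2(p) = -2.432959, -p*log2(p) = 0.450548
  p = 20/81 = 0.246914: log2(p) = -2.017922, -p*log2(p) = 0.498252
H = 0.423609 + 0.462193 + 0.352214 + 0.329862 + 0.450548 + 0.498252 = 2.516678

H = 2.5167 bits/symbol


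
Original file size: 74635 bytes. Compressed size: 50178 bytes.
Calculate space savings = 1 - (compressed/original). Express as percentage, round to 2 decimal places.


ratio = compressed/original = 50178/74635 = 0.672312
savings = 1 - ratio = 1 - 0.672312 = 0.327688
as a percentage: 0.327688 * 100 = 32.77%

Space savings = 1 - 50178/74635 = 32.77%


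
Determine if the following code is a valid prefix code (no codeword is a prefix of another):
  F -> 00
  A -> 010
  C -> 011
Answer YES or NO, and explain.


Checking each pair (does one codeword prefix another?):
  F='00' vs A='010': no prefix
  F='00' vs C='011': no prefix
  A='010' vs F='00': no prefix
  A='010' vs C='011': no prefix
  C='011' vs F='00': no prefix
  C='011' vs A='010': no prefix
No violation found over all pairs.

YES -- this is a valid prefix code. No codeword is a prefix of any other codeword.


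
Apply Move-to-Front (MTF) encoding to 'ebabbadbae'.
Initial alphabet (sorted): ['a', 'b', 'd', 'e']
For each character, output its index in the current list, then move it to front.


MTF encoding:
'e': index 3 in ['a', 'b', 'd', 'e'] -> ['e', 'a', 'b', 'd']
'b': index 2 in ['e', 'a', 'b', 'd'] -> ['b', 'e', 'a', 'd']
'a': index 2 in ['b', 'e', 'a', 'd'] -> ['a', 'b', 'e', 'd']
'b': index 1 in ['a', 'b', 'e', 'd'] -> ['b', 'a', 'e', 'd']
'b': index 0 in ['b', 'a', 'e', 'd'] -> ['b', 'a', 'e', 'd']
'a': index 1 in ['b', 'a', 'e', 'd'] -> ['a', 'b', 'e', 'd']
'd': index 3 in ['a', 'b', 'e', 'd'] -> ['d', 'a', 'b', 'e']
'b': index 2 in ['d', 'a', 'b', 'e'] -> ['b', 'd', 'a', 'e']
'a': index 2 in ['b', 'd', 'a', 'e'] -> ['a', 'b', 'd', 'e']
'e': index 3 in ['a', 'b', 'd', 'e'] -> ['e', 'a', 'b', 'd']


Output: [3, 2, 2, 1, 0, 1, 3, 2, 2, 3]


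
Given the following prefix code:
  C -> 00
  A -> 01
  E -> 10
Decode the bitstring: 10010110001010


Decoding step by step:
Bits 10 -> E
Bits 01 -> A
Bits 01 -> A
Bits 10 -> E
Bits 00 -> C
Bits 10 -> E
Bits 10 -> E


Decoded message: EAAECEE


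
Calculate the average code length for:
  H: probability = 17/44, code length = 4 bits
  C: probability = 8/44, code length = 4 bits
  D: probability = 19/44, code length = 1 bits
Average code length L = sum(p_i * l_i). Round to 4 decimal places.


Weighted contributions p_i * l_i:
  H: (17/44) * 4 = 68/44
  C: (8/44) * 4 = 32/44
  D: (19/44) * 1 = 19/44
Sum = (68 + 32 + 19)/44 = 119/44

L = 119/44 = 2.7045 bits/symbol


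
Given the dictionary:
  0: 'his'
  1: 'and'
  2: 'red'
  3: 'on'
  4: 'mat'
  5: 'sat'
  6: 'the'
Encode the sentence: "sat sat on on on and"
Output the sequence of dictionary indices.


Look up each word in the dictionary:
  'sat' -> 5
  'sat' -> 5
  'on' -> 3
  'on' -> 3
  'on' -> 3
  'and' -> 1

Encoded: [5, 5, 3, 3, 3, 1]


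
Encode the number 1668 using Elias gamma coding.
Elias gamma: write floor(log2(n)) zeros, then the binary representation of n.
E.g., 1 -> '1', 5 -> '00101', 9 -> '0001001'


num_bits = floor(log2(1668)) + 1 = 11
leading_zeros = num_bits - 1 = 10
binary(1668) = 11010000100

Elias gamma(1668) = '0000000000' + '11010000100' = 000000000011010000100 (21 bits)


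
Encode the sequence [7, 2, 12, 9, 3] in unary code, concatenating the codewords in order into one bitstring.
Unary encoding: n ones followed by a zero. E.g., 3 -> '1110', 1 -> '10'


Encode each number as n ones followed by a terminating 0:
  7 -> 11111110 (8 bits)
  2 -> 110 (3 bits)
  12 -> 1111111111110 (13 bits)
  9 -> 1111111110 (10 bits)
  3 -> 1110 (4 bits)
Total length = 8 + 3 + 13 + 10 + 4 = 38 bits.

Unary([7, 2, 12, 9, 3]) = 11111110110111111111111011111111101110 (38 bits)


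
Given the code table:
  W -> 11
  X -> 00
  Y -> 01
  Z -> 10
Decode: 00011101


Decoding:
00 -> X
01 -> Y
11 -> W
01 -> Y


Result: XYWY


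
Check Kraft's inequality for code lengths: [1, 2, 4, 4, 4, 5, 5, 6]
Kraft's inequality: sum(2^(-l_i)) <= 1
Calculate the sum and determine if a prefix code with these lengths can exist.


Sum = 2^(-1) + 2^(-2) + 2^(-4) + 2^(-4) + 2^(-4) + 2^(-5) + 2^(-5) + 2^(-6)
    = 0.5 + 0.25 + 0.0625 + 0.0625 + 0.0625 + 0.03125 + 0.03125 + 0.015625
    = 65/64 = 1.015625
Since 1.015625 > 1, Kraft's inequality is NOT satisfied.
A prefix code with these lengths CANNOT exist.

Kraft sum = 1.015625. Not satisfied.


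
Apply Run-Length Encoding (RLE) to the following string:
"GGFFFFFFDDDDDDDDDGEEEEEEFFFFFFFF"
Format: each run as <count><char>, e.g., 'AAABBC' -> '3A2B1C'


Scanning runs left to right:
  i=0: run of 'G' x 2 -> '2G'
  i=2: run of 'F' x 6 -> '6F'
  i=8: run of 'D' x 9 -> '9D'
  i=17: run of 'G' x 1 -> '1G'
  i=18: run of 'E' x 6 -> '6E'
  i=24: run of 'F' x 8 -> '8F'

RLE = 2G6F9D1G6E8F


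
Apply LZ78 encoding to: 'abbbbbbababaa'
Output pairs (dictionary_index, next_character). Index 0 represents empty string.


LZ78 encoding steps:
Dictionary: {0: ''}
Step 1: w='' (idx 0), next='a' -> output (0, 'a'), add 'a' as idx 1
Step 2: w='' (idx 0), next='b' -> output (0, 'b'), add 'b' as idx 2
Step 3: w='b' (idx 2), next='b' -> output (2, 'b'), add 'bb' as idx 3
Step 4: w='bb' (idx 3), next='b' -> output (3, 'b'), add 'bbb' as idx 4
Step 5: w='a' (idx 1), next='b' -> output (1, 'b'), add 'ab' as idx 5
Step 6: w='ab' (idx 5), next='a' -> output (5, 'a'), add 'aba' as idx 6
Step 7: w='a' (idx 1), end of input -> output (1, '')


Encoded: [(0, 'a'), (0, 'b'), (2, 'b'), (3, 'b'), (1, 'b'), (5, 'a'), (1, '')]


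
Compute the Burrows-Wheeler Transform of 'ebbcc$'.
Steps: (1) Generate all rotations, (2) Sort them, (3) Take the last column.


Rotations (sorted):
  0: $ebbcc -> last char: c
  1: bbcc$e -> last char: e
  2: bcc$eb -> last char: b
  3: c$ebbc -> last char: c
  4: cc$ebb -> last char: b
  5: ebbcc$ -> last char: $


BWT = cebcb$


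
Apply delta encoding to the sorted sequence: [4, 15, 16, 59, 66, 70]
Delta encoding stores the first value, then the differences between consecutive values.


First value: 4
Deltas:
  15 - 4 = 11
  16 - 15 = 1
  59 - 16 = 43
  66 - 59 = 7
  70 - 66 = 4


Delta encoded: [4, 11, 1, 43, 7, 4]


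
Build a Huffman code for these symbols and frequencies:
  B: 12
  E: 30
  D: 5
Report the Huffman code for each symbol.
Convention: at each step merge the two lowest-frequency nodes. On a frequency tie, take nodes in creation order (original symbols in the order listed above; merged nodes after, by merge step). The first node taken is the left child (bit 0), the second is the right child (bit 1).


Huffman tree construction:
Step 1: Merge D(5) + B(12) = 17
Step 2: Merge (D+B)(17) + E(30) = 47
Read each symbol's code off the tree from the root (left child = 0, right child = 1).

Codes:
  B: 01 (length 2)
  E: 1 (length 1)
  D: 00 (length 2)
Average code length: 64/47 = 1.3617 bits/symbol


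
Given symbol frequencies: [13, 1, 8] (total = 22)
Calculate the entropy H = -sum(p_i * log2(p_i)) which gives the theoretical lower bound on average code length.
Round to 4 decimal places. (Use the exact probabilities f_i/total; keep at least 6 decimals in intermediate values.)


Per-symbol terms -p_i * log2(p_i) with p_i = f_i/22:
  p = 13/22 = 0.590909: log2(p) = -0.758992, -p*log2(p) = 0.448495
  p = 1/22 = 0.045455: log2(p) = -4.459432, -p*log2(p) = 0.202701
  p = 8/22 = 0.363636: log2(p) = -1.459432, -p*log2(p) = 0.530702
H = 0.448495 + 0.202701 + 0.530702 = 1.181898

H = 1.1819 bits/symbol


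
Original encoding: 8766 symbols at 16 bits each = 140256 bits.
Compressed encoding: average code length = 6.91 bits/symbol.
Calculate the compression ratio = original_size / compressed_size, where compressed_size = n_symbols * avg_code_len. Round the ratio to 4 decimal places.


original_size = n_symbols * orig_bits = 8766 * 16 = 140256 bits
compressed_size = n_symbols * avg_code_len = 8766 * 6.91 = 60573.06 bits
ratio = original_size / compressed_size = 140256 / 60573.06 = 2.3155

Compression ratio = 2.3155


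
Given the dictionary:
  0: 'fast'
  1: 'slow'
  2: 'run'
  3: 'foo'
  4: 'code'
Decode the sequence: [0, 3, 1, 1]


Look up each index in the dictionary:
  0 -> 'fast'
  3 -> 'foo'
  1 -> 'slow'
  1 -> 'slow'

Decoded: "fast foo slow slow"


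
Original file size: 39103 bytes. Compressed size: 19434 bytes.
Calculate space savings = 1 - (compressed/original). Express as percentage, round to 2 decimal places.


ratio = compressed/original = 19434/39103 = 0.496995
savings = 1 - ratio = 1 - 0.496995 = 0.503005
as a percentage: 0.503005 * 100 = 50.3%

Space savings = 1 - 19434/39103 = 50.3%


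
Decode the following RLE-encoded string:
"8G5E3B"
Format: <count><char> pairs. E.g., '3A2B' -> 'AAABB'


Expanding each <count><char> pair:
  8G -> 'GGGGGGGG'
  5E -> 'EEEEE'
  3B -> 'BBB'

Decoded = GGGGGGGGEEEEEBBB


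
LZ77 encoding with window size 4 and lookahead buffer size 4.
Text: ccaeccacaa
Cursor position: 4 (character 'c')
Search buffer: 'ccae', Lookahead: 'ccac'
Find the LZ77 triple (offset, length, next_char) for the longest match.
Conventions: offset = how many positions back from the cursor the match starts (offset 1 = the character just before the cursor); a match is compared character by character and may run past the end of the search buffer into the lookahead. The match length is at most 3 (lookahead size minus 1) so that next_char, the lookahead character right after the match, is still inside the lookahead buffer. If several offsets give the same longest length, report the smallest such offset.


Try each offset into the search buffer:
  offset=1 (pos 3, char 'e'): match length 0
  offset=2 (pos 2, char 'a'): match length 0
  offset=3 (pos 1, char 'c'): match length 1
  offset=4 (pos 0, char 'c'): match length 3
Longest match has length 3 at offset 4.
next_char = character at position 4 + 3 = 7 -> 'c'

Best match: offset=4, length=3 (matching 'cca' starting at position 0)
LZ77 triple: (4, 3, 'c')


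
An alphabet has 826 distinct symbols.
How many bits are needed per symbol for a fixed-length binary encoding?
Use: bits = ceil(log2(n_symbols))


log2(826) = 9.69
Bracket: 2^9 = 512 < 826 <= 2^10 = 1024
So ceil(log2(826)) = 10

bits = ceil(log2(826)) = ceil(9.69) = 10 bits


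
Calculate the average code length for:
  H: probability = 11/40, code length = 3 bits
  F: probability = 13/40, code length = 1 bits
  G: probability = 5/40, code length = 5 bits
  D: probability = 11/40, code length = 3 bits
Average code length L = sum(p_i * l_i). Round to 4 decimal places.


Weighted contributions p_i * l_i:
  H: (11/40) * 3 = 33/40
  F: (13/40) * 1 = 13/40
  G: (5/40) * 5 = 25/40
  D: (11/40) * 3 = 33/40
Sum = (33 + 13 + 25 + 33)/40 = 104/40

L = 104/40 = 2.6000 bits/symbol


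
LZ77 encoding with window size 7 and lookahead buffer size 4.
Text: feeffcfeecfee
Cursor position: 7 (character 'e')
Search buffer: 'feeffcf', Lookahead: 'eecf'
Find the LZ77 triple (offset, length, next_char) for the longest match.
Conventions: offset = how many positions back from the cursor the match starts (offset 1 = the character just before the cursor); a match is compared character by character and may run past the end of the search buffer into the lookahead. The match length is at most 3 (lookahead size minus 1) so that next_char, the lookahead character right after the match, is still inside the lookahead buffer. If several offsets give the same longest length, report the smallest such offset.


Try each offset into the search buffer:
  offset=1 (pos 6, char 'f'): match length 0
  offset=2 (pos 5, char 'c'): match length 0
  offset=3 (pos 4, char 'f'): match length 0
  offset=4 (pos 3, char 'f'): match length 0
  offset=5 (pos 2, char 'e'): match length 1
  offset=6 (pos 1, char 'e'): match length 2
  offset=7 (pos 0, char 'f'): match length 0
Longest match has length 2 at offset 6.
next_char = character at position 7 + 2 = 9 -> 'c'

Best match: offset=6, length=2 (matching 'ee' starting at position 1)
LZ77 triple: (6, 2, 'c')


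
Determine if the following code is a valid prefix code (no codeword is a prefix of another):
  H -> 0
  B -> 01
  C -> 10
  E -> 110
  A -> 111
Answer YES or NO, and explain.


Checking each pair (does one codeword prefix another?):
  H='0' vs B='01': prefix -- VIOLATION

NO -- this is NOT a valid prefix code. H (0) is a prefix of B (01).


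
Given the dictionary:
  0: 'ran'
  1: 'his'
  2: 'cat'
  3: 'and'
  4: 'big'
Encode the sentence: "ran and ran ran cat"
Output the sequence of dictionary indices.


Look up each word in the dictionary:
  'ran' -> 0
  'and' -> 3
  'ran' -> 0
  'ran' -> 0
  'cat' -> 2

Encoded: [0, 3, 0, 0, 2]


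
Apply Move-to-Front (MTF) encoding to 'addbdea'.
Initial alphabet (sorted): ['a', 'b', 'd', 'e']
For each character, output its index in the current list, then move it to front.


MTF encoding:
'a': index 0 in ['a', 'b', 'd', 'e'] -> ['a', 'b', 'd', 'e']
'd': index 2 in ['a', 'b', 'd', 'e'] -> ['d', 'a', 'b', 'e']
'd': index 0 in ['d', 'a', 'b', 'e'] -> ['d', 'a', 'b', 'e']
'b': index 2 in ['d', 'a', 'b', 'e'] -> ['b', 'd', 'a', 'e']
'd': index 1 in ['b', 'd', 'a', 'e'] -> ['d', 'b', 'a', 'e']
'e': index 3 in ['d', 'b', 'a', 'e'] -> ['e', 'd', 'b', 'a']
'a': index 3 in ['e', 'd', 'b', 'a'] -> ['a', 'e', 'd', 'b']


Output: [0, 2, 0, 2, 1, 3, 3]


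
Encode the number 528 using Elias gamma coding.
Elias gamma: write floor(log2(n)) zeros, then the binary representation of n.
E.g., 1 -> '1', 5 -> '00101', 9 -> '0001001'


num_bits = floor(log2(528)) + 1 = 10
leading_zeros = num_bits - 1 = 9
binary(528) = 1000010000

Elias gamma(528) = '000000000' + '1000010000' = 0000000001000010000 (19 bits)


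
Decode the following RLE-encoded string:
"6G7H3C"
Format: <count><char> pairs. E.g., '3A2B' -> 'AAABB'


Expanding each <count><char> pair:
  6G -> 'GGGGGG'
  7H -> 'HHHHHHH'
  3C -> 'CCC'

Decoded = GGGGGGHHHHHHHCCC


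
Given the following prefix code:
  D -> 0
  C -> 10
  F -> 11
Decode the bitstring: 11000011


Decoding step by step:
Bits 11 -> F
Bits 0 -> D
Bits 0 -> D
Bits 0 -> D
Bits 0 -> D
Bits 11 -> F


Decoded message: FDDDDF


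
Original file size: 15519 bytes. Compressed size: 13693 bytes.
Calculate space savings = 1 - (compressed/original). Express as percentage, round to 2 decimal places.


ratio = compressed/original = 13693/15519 = 0.882338
savings = 1 - ratio = 1 - 0.882338 = 0.117662
as a percentage: 0.117662 * 100 = 11.77%

Space savings = 1 - 13693/15519 = 11.77%


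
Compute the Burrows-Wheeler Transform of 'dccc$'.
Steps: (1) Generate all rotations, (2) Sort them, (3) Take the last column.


Rotations (sorted):
  0: $dccc -> last char: c
  1: c$dcc -> last char: c
  2: cc$dc -> last char: c
  3: ccc$d -> last char: d
  4: dccc$ -> last char: $


BWT = cccd$


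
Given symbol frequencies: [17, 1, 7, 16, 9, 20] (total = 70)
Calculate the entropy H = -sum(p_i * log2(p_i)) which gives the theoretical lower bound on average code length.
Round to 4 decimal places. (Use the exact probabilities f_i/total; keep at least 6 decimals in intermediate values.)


Per-symbol terms -p_i * log2(p_i) with p_i = f_i/70:
  p = 17/70 = 0.242857: log2(p) = -2.041820, -p*log2(p) = 0.495871
  p = 1/70 = 0.014286: log2(p) = -6.129283, -p*log2(p) = 0.087561
  p = 7/70 = 0.100000: log2(p) = -3.321928, -p*log2(p) = 0.332193
  p = 16/70 = 0.228571: log2(p) = -2.129283, -p*log2(p) = 0.486693
  p = 9/70 = 0.128571: log2(p) = -2.959358, -p*log2(p) = 0.380489
  p = 20/70 = 0.285714: log2(p) = -1.807355, -p*log2(p) = 0.516387
H = 0.495871 + 0.087561 + 0.332193 + 0.486693 + 0.380489 + 0.516387 = 2.299194

H = 2.2992 bits/symbol


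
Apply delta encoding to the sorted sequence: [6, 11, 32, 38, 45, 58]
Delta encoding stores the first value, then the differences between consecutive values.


First value: 6
Deltas:
  11 - 6 = 5
  32 - 11 = 21
  38 - 32 = 6
  45 - 38 = 7
  58 - 45 = 13


Delta encoded: [6, 5, 21, 6, 7, 13]


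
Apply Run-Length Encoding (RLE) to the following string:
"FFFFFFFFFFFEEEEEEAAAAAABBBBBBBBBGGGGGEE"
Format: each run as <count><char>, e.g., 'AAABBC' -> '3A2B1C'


Scanning runs left to right:
  i=0: run of 'F' x 11 -> '11F'
  i=11: run of 'E' x 6 -> '6E'
  i=17: run of 'A' x 6 -> '6A'
  i=23: run of 'B' x 9 -> '9B'
  i=32: run of 'G' x 5 -> '5G'
  i=37: run of 'E' x 2 -> '2E'

RLE = 11F6E6A9B5G2E


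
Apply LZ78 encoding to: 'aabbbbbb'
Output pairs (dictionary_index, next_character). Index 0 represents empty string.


LZ78 encoding steps:
Dictionary: {0: ''}
Step 1: w='' (idx 0), next='a' -> output (0, 'a'), add 'a' as idx 1
Step 2: w='a' (idx 1), next='b' -> output (1, 'b'), add 'ab' as idx 2
Step 3: w='' (idx 0), next='b' -> output (0, 'b'), add 'b' as idx 3
Step 4: w='b' (idx 3), next='b' -> output (3, 'b'), add 'bb' as idx 4
Step 5: w='bb' (idx 4), end of input -> output (4, '')


Encoded: [(0, 'a'), (1, 'b'), (0, 'b'), (3, 'b'), (4, '')]


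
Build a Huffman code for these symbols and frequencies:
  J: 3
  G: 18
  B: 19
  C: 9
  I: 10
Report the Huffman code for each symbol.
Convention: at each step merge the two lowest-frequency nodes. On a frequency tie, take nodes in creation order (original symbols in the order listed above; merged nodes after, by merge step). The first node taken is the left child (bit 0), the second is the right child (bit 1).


Huffman tree construction:
Step 1: Merge J(3) + C(9) = 12
Step 2: Merge I(10) + (J+C)(12) = 22
Step 3: Merge G(18) + B(19) = 37
Step 4: Merge (I+(J+C))(22) + (G+B)(37) = 59
Read each symbol's code off the tree from the root (left child = 0, right child = 1).

Codes:
  J: 010 (length 3)
  G: 10 (length 2)
  B: 11 (length 2)
  C: 011 (length 3)
  I: 00 (length 2)
Average code length: 130/59 = 2.2034 bits/symbol


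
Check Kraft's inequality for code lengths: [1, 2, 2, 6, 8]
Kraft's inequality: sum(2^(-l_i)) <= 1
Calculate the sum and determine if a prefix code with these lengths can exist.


Sum = 2^(-1) + 2^(-2) + 2^(-2) + 2^(-6) + 2^(-8)
    = 0.5 + 0.25 + 0.25 + 0.015625 + 0.00390625
    = 261/256 = 1.01953125
Since 1.01953125 > 1, Kraft's inequality is NOT satisfied.
A prefix code with these lengths CANNOT exist.

Kraft sum = 1.01953125. Not satisfied.


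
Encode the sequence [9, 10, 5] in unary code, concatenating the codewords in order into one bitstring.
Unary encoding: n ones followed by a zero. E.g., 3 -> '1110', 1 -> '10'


Encode each number as n ones followed by a terminating 0:
  9 -> 1111111110 (10 bits)
  10 -> 11111111110 (11 bits)
  5 -> 111110 (6 bits)
Total length = 10 + 11 + 6 = 27 bits.

Unary([9, 10, 5]) = 111111111011111111110111110 (27 bits)


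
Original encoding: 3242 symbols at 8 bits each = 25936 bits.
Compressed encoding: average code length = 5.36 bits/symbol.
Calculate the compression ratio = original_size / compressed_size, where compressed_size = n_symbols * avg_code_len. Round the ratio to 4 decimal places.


original_size = n_symbols * orig_bits = 3242 * 8 = 25936 bits
compressed_size = n_symbols * avg_code_len = 3242 * 5.36 = 17377.12 bits
ratio = original_size / compressed_size = 25936 / 17377.12 = 1.4925

Compression ratio = 1.4925


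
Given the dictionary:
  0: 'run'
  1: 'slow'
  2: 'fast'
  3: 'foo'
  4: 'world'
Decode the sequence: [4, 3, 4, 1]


Look up each index in the dictionary:
  4 -> 'world'
  3 -> 'foo'
  4 -> 'world'
  1 -> 'slow'

Decoded: "world foo world slow"


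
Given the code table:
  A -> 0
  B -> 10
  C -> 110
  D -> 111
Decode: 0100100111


Decoding:
0 -> A
10 -> B
0 -> A
10 -> B
0 -> A
111 -> D


Result: ABABAD


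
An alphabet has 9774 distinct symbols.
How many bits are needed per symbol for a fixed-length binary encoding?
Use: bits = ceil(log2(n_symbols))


log2(9774) = 13.2547
Bracket: 2^13 = 8192 < 9774 <= 2^14 = 16384
So ceil(log2(9774)) = 14

bits = ceil(log2(9774)) = ceil(13.2547) = 14 bits


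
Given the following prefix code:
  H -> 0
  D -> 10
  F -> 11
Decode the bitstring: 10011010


Decoding step by step:
Bits 10 -> D
Bits 0 -> H
Bits 11 -> F
Bits 0 -> H
Bits 10 -> D


Decoded message: DHFHD


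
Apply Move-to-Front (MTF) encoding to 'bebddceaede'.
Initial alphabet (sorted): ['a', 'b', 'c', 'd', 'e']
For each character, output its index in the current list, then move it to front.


MTF encoding:
'b': index 1 in ['a', 'b', 'c', 'd', 'e'] -> ['b', 'a', 'c', 'd', 'e']
'e': index 4 in ['b', 'a', 'c', 'd', 'e'] -> ['e', 'b', 'a', 'c', 'd']
'b': index 1 in ['e', 'b', 'a', 'c', 'd'] -> ['b', 'e', 'a', 'c', 'd']
'd': index 4 in ['b', 'e', 'a', 'c', 'd'] -> ['d', 'b', 'e', 'a', 'c']
'd': index 0 in ['d', 'b', 'e', 'a', 'c'] -> ['d', 'b', 'e', 'a', 'c']
'c': index 4 in ['d', 'b', 'e', 'a', 'c'] -> ['c', 'd', 'b', 'e', 'a']
'e': index 3 in ['c', 'd', 'b', 'e', 'a'] -> ['e', 'c', 'd', 'b', 'a']
'a': index 4 in ['e', 'c', 'd', 'b', 'a'] -> ['a', 'e', 'c', 'd', 'b']
'e': index 1 in ['a', 'e', 'c', 'd', 'b'] -> ['e', 'a', 'c', 'd', 'b']
'd': index 3 in ['e', 'a', 'c', 'd', 'b'] -> ['d', 'e', 'a', 'c', 'b']
'e': index 1 in ['d', 'e', 'a', 'c', 'b'] -> ['e', 'd', 'a', 'c', 'b']


Output: [1, 4, 1, 4, 0, 4, 3, 4, 1, 3, 1]
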